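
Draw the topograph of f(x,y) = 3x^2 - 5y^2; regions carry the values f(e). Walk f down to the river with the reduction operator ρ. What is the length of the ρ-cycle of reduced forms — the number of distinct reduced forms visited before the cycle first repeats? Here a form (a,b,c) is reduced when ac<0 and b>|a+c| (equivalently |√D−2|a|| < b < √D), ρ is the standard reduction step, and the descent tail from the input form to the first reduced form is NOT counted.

D = 60, ⌊√D⌋ = 7
descent: ρ → (-5,0,3)
descent: ρ → (3,6,-2)  [lands on river]
river: ρ → (-2,6,3)
ρ-cycle length = 2 (tail of 2 descent steps not counted)

2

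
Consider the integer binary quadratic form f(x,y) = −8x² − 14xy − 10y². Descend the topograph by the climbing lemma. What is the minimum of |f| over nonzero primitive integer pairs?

translate: b→-2 (≡14 mod 16), so (8,14,10)→(8,-2,4)
flip: (8,-2,4)→(4,2,8)
reduced (well bottom): (4,2,8) with a≤c, −a<b≤a
well minimum |f| = |-4| = 4 (negative-definite)

4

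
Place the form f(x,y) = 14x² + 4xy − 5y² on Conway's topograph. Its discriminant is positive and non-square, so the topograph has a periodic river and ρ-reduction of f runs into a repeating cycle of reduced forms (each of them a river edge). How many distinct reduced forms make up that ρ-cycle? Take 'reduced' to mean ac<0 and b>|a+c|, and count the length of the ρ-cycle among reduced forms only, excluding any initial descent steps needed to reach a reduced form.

D = 296, ⌊√D⌋ = 17
descent: ρ → (-5,16,2)  [lands on river]
river: ρ → (2,16,-5)
river: ρ → (-5,14,5)
river: ρ → (5,16,-2)
river: ρ → (-2,16,5)
river: ρ → (5,14,-5)
ρ-cycle length = 6 (tail of 1 descent step not counted)

6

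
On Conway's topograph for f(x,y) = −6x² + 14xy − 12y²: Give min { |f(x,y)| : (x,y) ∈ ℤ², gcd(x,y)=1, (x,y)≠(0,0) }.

translate: b→-2 (≡-14 mod 12), so (6,-14,12)→(6,-2,4)
flip: (6,-2,4)→(4,2,6)
reduced (well bottom): (4,2,6) with a≤c, −a<b≤a
well minimum |f| = |-4| = 4 (negative-definite)

4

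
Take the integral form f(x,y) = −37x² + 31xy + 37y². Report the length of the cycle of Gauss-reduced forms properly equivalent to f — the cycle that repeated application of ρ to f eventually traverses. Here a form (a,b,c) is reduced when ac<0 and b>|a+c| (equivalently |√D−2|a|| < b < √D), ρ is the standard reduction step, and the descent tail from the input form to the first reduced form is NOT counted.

D = 6437, ⌊√D⌋ = 80
river: ρ → (37,43,-31)
river: ρ → (-31,19,49)
river: ρ → (49,79,-1)
river: ρ → (-1,79,49)
river: ρ → (49,19,-31)
river: ρ → (-31,43,37)
river: ρ → (37,31,-37)
river: ρ → (-37,43,31)
river: ρ → (31,19,-49)
river: ρ → (-49,79,1)
river: ρ → (1,79,-49)
river: ρ → (-49,19,31)
river: ρ → (31,43,-37)
river: ρ → (-37,31,37)
ρ-cycle length = 14 (tail of 0 descent steps not counted)

14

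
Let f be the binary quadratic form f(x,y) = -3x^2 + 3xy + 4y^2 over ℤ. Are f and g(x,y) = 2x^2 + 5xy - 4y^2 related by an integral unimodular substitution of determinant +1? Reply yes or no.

D₁ = 57, D₂ = 57
river cycle of f (length 6): (4, 5, -2), (-2, 7, 1), (1, 7, -2), (-2, 5, 4), (4, 3, -3), (-3, 3, 4)
river cycle of g (length 6): (-4, 3, 3), (3, 3, -4), (-4, 5, 2), (2, 7, -1), (-1, 7, 2), (2, 5, -4)
cycles differ ⇒ inequivalent

no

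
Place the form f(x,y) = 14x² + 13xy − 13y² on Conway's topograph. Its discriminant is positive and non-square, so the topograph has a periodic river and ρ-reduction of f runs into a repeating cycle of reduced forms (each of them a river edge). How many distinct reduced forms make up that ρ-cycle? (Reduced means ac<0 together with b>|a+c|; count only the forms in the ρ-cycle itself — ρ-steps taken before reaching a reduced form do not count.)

D = 897, ⌊√D⌋ = 29
river: ρ → (-13,13,14)
river: ρ → (14,15,-12)
river: ρ → (-12,9,17)
river: ρ → (17,25,-4)
river: ρ → (-4,23,23)
river: ρ → (23,23,-4)
river: ρ → (-4,25,17)
river: ρ → (17,9,-12)
river: ρ → (-12,15,14)
river: ρ → (14,13,-13)
ρ-cycle length = 10 (tail of 0 descent steps not counted)

10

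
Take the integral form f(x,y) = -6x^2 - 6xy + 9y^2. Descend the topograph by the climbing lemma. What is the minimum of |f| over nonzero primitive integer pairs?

descent: ρ → (9,6,-6)  [lands on river]
river: ρ → (-6,6,9)
river: ρ → (9,12,-3)
river: ρ → (-3,12,9)
closes: descent 1, river 4
min |a| on river = 3

3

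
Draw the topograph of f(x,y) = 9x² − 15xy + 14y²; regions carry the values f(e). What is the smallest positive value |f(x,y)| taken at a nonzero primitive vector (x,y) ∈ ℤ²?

translate: b→3 (≡-15 mod 18), so (9,-15,14)→(9,3,8)
flip: (9,3,8)→(8,-3,9)
reduced (well bottom): (8,-3,9) with a≤c, −a<b≤a
well minimum = a = 8

8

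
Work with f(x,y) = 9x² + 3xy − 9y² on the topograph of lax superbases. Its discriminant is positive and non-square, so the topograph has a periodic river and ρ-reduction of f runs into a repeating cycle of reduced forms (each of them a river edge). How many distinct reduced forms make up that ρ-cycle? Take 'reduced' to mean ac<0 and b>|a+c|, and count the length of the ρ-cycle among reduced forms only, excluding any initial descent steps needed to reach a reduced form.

D = 333, ⌊√D⌋ = 18
river: ρ → (-9,15,3)
river: ρ → (3,15,-9)
river: ρ → (-9,3,9)
river: ρ → (9,15,-3)
river: ρ → (-3,15,9)
river: ρ → (9,3,-9)
ρ-cycle length = 6 (tail of 0 descent steps not counted)

6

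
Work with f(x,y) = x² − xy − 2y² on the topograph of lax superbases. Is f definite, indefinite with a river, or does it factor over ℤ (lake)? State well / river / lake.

D = b²−4ac = (-1)² − 4·1·(-2) = 9
D = 3² is a perfect square ⇒ form factors over ℤ ⇒ lakes

lake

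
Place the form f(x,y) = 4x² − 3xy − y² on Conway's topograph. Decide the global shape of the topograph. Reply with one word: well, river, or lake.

D = b²−4ac = (-3)² − 4·4·(-1) = 25
D = 5² is a perfect square ⇒ form factors over ℤ ⇒ lakes

lake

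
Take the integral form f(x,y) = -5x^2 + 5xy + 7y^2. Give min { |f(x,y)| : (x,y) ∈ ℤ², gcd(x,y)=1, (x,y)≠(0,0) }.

river: ρ → (7,9,-3)
river: ρ → (-3,9,7)
river: ρ → (7,5,-5)
river: ρ → (-5,5,7)
closes: descent 0, river 4
min |a| on river = 3

3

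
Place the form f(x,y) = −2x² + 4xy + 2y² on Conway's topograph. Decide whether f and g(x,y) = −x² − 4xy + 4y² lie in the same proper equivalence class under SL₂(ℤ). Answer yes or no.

D₁ = 32, D₂ = 32
river cycle of f (length 2): (2, 4, -2), (-2, 4, 2)
river cycle of g (length 2): (4, 4, -1), (-1, 4, 4)
cycles differ ⇒ inequivalent

no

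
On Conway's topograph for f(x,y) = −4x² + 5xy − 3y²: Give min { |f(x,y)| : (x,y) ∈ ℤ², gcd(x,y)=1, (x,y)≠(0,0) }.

translate: b→3 (≡-5 mod 8), so (4,-5,3)→(4,3,2)
flip: (4,3,2)→(2,-3,4)
translate: b→1 (≡-3 mod 4), so (2,-3,4)→(2,1,3)
reduced (well bottom): (2,1,3) with a≤c, −a<b≤a
well minimum |f| = |-2| = 2 (negative-definite)

2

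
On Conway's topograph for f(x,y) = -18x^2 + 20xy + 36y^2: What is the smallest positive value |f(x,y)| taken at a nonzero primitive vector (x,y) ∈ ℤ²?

river: ρ → (36,52,-2)
river: ρ → (-2,52,36)
river: ρ → (36,20,-18)
river: ρ → (-18,52,4)
river: ρ → (4,52,-18)
river: ρ → (-18,20,36)
closes: descent 0, river 6
min |a| on river = 2

2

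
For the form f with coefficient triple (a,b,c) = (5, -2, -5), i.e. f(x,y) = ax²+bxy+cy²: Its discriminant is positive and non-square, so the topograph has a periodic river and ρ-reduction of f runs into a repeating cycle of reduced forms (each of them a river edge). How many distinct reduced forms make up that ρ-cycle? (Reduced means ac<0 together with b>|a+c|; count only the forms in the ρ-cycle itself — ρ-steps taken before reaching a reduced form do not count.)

D = 104, ⌊√D⌋ = 10
descent: ρ → (-5,2,5)  [lands on river]
river: ρ → (5,8,-2)
river: ρ → (-2,8,5)
river: ρ → (5,2,-5)
river: ρ → (-5,8,2)
river: ρ → (2,8,-5)
ρ-cycle length = 6 (tail of 1 descent step not counted)

6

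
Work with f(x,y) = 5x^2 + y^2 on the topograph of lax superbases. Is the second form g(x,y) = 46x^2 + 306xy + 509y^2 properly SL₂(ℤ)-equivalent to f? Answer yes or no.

D₁ = -20, D₂ = -20
f: flip: (5,0,1)→(1,0,5)
f: reduced (well bottom): (1,0,5) with a≤c, −a<b≤a
g: translate: b→30 (≡306 mod 92), so (46,306,509)→(46,30,5)
g: flip: (46,30,5)→(5,-30,46)
g: translate: b→0 (≡-30 mod 10), so (5,-30,46)→(5,0,1)
g: flip: (5,0,1)→(1,0,5)
g: reduced (well bottom): (1,0,5) with a≤c, −a<b≤a
reduced forms (1, 0, 5) vs (1, 0, 5) ⇒ equivalent

yes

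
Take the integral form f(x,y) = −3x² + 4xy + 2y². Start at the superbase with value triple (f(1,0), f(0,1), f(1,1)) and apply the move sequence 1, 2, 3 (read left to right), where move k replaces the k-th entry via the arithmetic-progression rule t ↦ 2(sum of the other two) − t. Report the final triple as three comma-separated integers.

start (-3,2,3) = (f(1,0),f(0,1),f(1,1))
replace slot 1: 2·(2+3) − (-3) = 13 → (13,2,3)
replace slot 2: 2·(13+3) − 2 = 30 → (13,30,3)
replace slot 3: 2·(13+30) − 3 = 83 → (13,30,83)

13,30,83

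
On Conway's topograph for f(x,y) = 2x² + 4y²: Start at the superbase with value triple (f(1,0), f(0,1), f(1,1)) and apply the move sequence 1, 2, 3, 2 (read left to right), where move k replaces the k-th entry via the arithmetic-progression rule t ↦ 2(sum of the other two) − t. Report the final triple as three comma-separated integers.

start (2,4,6) = (f(1,0),f(0,1),f(1,1))
replace slot 1: 2·(4+6) − 2 = 18 → (18,4,6)
replace slot 2: 2·(18+6) − 4 = 44 → (18,44,6)
replace slot 3: 2·(18+44) − 6 = 118 → (18,44,118)
replace slot 2: 2·(18+118) − 44 = 228 → (18,228,118)

18,228,118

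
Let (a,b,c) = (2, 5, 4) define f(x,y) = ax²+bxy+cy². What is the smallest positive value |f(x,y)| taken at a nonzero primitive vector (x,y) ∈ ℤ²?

translate: b→1 (≡5 mod 4), so (2,5,4)→(2,1,1)
flip: (2,1,1)→(1,-1,2)
translate: b→1 (≡-1 mod 2), so (1,-1,2)→(1,1,2)
reduced (well bottom): (1,1,2) with a≤c, −a<b≤a
well minimum = a = 1

1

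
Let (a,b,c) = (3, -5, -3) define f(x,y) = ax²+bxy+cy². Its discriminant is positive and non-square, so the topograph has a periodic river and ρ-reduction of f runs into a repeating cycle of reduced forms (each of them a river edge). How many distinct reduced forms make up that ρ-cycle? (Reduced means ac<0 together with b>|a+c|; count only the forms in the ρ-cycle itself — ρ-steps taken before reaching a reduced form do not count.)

D = 61, ⌊√D⌋ = 7
descent: ρ → (-3,5,3)  [lands on river]
river: ρ → (3,7,-1)
river: ρ → (-1,7,3)
river: ρ → (3,5,-3)
river: ρ → (-3,7,1)
river: ρ → (1,7,-3)
ρ-cycle length = 6 (tail of 1 descent step not counted)

6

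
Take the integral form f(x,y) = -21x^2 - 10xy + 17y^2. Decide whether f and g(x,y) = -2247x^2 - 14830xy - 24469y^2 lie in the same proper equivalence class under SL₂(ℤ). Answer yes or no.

D₁ = 1528, D₂ = 1528
river cycle of f (length 24): (17, 10, -21), (-21, 32, 6), (6, 28, -31), (-31, 34, 3), (3, 38, -7), (-7, 32, 18), (18, 4, -21), (-21, 38, 1), (1, 38, -21), (-21, 4, 18), … (14 more)
river cycle of g (length 24): (-21, 32, 6), (6, 28, -31), (-31, 34, 3), (3, 38, -7), (-7, 32, 18), (18, 4, -21), (-21, 38, 1), (1, 38, -21), (-21, 4, 18), (18, 32, -7), … (14 more)
cycles coincide ⇒ equivalent

yes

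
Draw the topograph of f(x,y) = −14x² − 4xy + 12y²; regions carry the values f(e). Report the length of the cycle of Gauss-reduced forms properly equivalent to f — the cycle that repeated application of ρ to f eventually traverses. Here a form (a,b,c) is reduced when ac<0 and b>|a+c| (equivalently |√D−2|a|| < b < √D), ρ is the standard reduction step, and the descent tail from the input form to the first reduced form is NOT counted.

D = 688, ⌊√D⌋ = 26
descent: ρ → (12,4,-14)  [lands on river]
river: ρ → (-14,24,2)
river: ρ → (2,24,-14)
river: ρ → (-14,4,12)
river: ρ → (12,20,-6)
river: ρ → (-6,16,18)
river: ρ → (18,20,-4)
river: ρ → (-4,20,18)
river: ρ → (18,16,-6)
river: ρ → (-6,20,12)
ρ-cycle length = 10 (tail of 1 descent step not counted)

10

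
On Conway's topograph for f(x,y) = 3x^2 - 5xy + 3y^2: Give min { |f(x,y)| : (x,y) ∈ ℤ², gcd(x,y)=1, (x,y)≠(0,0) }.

translate: b→1 (≡-5 mod 6), so (3,-5,3)→(3,1,1)
flip: (3,1,1)→(1,-1,3)
translate: b→1 (≡-1 mod 2), so (1,-1,3)→(1,1,3)
reduced (well bottom): (1,1,3) with a≤c, −a<b≤a
well minimum = a = 1

1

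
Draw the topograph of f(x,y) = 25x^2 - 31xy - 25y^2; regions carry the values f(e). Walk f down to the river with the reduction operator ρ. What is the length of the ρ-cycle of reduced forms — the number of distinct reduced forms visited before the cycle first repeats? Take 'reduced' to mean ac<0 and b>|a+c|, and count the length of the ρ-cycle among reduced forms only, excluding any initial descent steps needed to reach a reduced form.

D = 3461, ⌊√D⌋ = 58
descent: ρ → (-25,31,25)  [lands on river]
river: ρ → (25,19,-31)
river: ρ → (-31,43,13)
river: ρ → (13,35,-43)
river: ρ → (-43,51,5)
river: ρ → (5,49,-53)
river: ρ → (-53,57,1)
river: ρ → (1,57,-53)
river: ρ → (-53,49,5)
river: ρ → (5,51,-43)
river: ρ → (-43,35,13)
river: ρ → (13,43,-31)
river: ρ → (-31,19,25)
river: ρ → (25,31,-25)
river: ρ → (-25,19,31)
river: ρ → (31,43,-13)
river: ρ → (-13,35,43)
river: ρ → (43,51,-5)
river: ρ → (-5,49,53)
river: ρ → (53,57,-1)
river: ρ → (-1,57,53)
river: ρ → (53,49,-5)
river: ρ → (-5,51,43)
river: ρ → (43,35,-13)
river: ρ → (-13,43,31)
river: ρ → (31,19,-25)
ρ-cycle length = 26 (tail of 1 descent step not counted)

26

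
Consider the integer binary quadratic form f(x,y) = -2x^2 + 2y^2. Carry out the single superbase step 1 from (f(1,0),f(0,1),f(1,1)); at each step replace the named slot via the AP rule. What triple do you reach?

start (-2,2,0) = (f(1,0),f(0,1),f(1,1))
replace slot 1: 2·(2+0) − (-2) = 6 → (6,2,0)

6,2,0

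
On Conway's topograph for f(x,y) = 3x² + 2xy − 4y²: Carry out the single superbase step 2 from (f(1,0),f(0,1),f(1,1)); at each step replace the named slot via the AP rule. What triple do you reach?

start (3,-4,1) = (f(1,0),f(0,1),f(1,1))
replace slot 2: 2·(3+1) − (-4) = 12 → (3,12,1)

3,12,1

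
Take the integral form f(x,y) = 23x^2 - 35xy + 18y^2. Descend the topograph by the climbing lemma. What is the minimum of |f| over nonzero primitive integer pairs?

translate: b→11 (≡-35 mod 46), so (23,-35,18)→(23,11,6)
flip: (23,11,6)→(6,-11,23)
translate: b→1 (≡-11 mod 12), so (6,-11,23)→(6,1,18)
reduced (well bottom): (6,1,18) with a≤c, −a<b≤a
well minimum = a = 6

6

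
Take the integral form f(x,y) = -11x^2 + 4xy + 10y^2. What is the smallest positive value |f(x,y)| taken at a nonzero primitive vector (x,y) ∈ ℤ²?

river: ρ → (10,16,-5)
river: ρ → (-5,14,13)
river: ρ → (13,12,-6)
river: ρ → (-6,12,13)
river: ρ → (13,14,-5)
river: ρ → (-5,16,10)
river: ρ → (10,4,-11)
river: ρ → (-11,18,3)
river: ρ → (3,18,-11)
river: ρ → (-11,4,10)
closes: descent 0, river 10
min |a| on river = 3

3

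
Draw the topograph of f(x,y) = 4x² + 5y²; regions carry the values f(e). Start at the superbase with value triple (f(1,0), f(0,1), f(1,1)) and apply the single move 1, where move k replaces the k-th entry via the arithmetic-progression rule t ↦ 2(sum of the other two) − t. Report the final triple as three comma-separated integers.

start (4,5,9) = (f(1,0),f(0,1),f(1,1))
replace slot 1: 2·(5+9) − 4 = 24 → (24,5,9)

24,5,9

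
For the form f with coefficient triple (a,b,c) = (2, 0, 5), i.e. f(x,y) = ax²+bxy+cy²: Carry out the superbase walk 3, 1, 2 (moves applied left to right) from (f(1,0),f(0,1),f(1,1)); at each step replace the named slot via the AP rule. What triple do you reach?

start (2,5,7) = (f(1,0),f(0,1),f(1,1))
replace slot 3: 2·(2+5) − 7 = 7 → (2,5,7)
replace slot 1: 2·(5+7) − 2 = 22 → (22,5,7)
replace slot 2: 2·(22+7) − 5 = 53 → (22,53,7)

22,53,7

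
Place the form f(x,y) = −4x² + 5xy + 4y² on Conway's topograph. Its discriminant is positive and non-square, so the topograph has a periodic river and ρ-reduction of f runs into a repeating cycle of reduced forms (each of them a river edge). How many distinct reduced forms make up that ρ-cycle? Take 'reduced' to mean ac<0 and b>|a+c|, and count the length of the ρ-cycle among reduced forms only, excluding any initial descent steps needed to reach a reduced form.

D = 89, ⌊√D⌋ = 9
river: ρ → (4,3,-5)
river: ρ → (-5,7,2)
river: ρ → (2,9,-1)
river: ρ → (-1,9,2)
river: ρ → (2,7,-5)
river: ρ → (-5,3,4)
river: ρ → (4,5,-4)
river: ρ → (-4,3,5)
river: ρ → (5,7,-2)
river: ρ → (-2,9,1)
river: ρ → (1,9,-2)
river: ρ → (-2,7,5)
river: ρ → (5,3,-4)
river: ρ → (-4,5,4)
ρ-cycle length = 14 (tail of 0 descent steps not counted)

14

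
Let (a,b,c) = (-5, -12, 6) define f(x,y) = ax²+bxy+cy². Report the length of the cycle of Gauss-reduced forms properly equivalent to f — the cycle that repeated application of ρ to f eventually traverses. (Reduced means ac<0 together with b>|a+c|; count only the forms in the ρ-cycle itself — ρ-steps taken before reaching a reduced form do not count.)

D = 264, ⌊√D⌋ = 16
descent: ρ → (6,12,-5)  [lands on river]
river: ρ → (-5,8,10)
river: ρ → (10,12,-3)
river: ρ → (-3,12,10)
river: ρ → (10,8,-5)
river: ρ → (-5,12,6)
ρ-cycle length = 6 (tail of 1 descent step not counted)

6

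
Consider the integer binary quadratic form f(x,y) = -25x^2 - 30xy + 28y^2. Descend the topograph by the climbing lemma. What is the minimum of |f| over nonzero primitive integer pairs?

descent: ρ → (28,30,-25)  [lands on river]
river: ρ → (-25,20,33)
river: ρ → (33,46,-12)
river: ρ → (-12,50,25)
river: ρ → (25,50,-12)
river: ρ → (-12,46,33)
river: ρ → (33,20,-25)
river: ρ → (-25,30,28)
river: ρ → (28,26,-27)
river: ρ → (-27,28,27)
river: ρ → (27,26,-28)
river: ρ → (-28,30,25)
river: ρ → (25,20,-33)
river: ρ → (-33,46,12)
river: ρ → (12,50,-25)
river: ρ → (-25,50,12)
river: ρ → (12,46,-33)
river: ρ → (-33,20,25)
river: ρ → (25,30,-28)
river: ρ → (-28,26,27)
river: ρ → (27,28,-27)
river: ρ → (-27,26,28)
closes: descent 1, river 22
min |a| on river = 12

12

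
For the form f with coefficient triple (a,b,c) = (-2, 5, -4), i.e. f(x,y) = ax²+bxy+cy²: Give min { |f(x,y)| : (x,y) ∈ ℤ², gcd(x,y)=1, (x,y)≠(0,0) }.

translate: b→-1 (≡-5 mod 4), so (2,-5,4)→(2,-1,1)
flip: (2,-1,1)→(1,1,2)
reduced (well bottom): (1,1,2) with a≤c, −a<b≤a
well minimum |f| = |-1| = 1 (negative-definite)

1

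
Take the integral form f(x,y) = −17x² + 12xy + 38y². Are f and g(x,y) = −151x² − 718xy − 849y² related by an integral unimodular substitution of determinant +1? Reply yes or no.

D₁ = 2728, D₂ = 2728
river cycle of f (length 10): (-17, 46, 9), (9, 44, -22), (-22, 44, 9), (9, 46, -17), (-17, 22, 33), (33, 44, -6), (-6, 52, 1), (1, 52, -6), (-6, 44, 33), (33, 22, -17)
river cycle of g (length 10): (-17, 46, 9), (9, 44, -22), (-22, 44, 9), (9, 46, -17), (-17, 22, 33), (33, 44, -6), (-6, 52, 1), (1, 52, -6), (-6, 44, 33), (33, 22, -17)
cycles coincide ⇒ equivalent

yes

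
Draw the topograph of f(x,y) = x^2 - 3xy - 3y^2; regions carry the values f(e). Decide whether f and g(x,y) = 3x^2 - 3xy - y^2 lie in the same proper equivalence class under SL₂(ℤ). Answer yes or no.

D₁ = 21, D₂ = 21
river cycle of f (length 2): (-3, 3, 1), (1, 3, -3)
river cycle of g (length 2): (-1, 3, 3), (3, 3, -1)
cycles differ ⇒ inequivalent

no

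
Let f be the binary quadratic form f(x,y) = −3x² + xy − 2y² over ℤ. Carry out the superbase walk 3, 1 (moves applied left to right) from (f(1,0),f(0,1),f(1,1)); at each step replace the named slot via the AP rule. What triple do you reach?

start (-3,-2,-4) = (f(1,0),f(0,1),f(1,1))
replace slot 3: 2·((-3)+(-2)) − (-4) = -6 → (-3,-2,-6)
replace slot 1: 2·((-2)+(-6)) − (-3) = -13 → (-13,-2,-6)

-13,-2,-6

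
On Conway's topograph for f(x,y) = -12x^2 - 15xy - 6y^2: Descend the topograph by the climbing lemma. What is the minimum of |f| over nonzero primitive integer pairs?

translate: b→-9 (≡15 mod 24), so (12,15,6)→(12,-9,3)
flip: (12,-9,3)→(3,9,12)
translate: b→3 (≡9 mod 6), so (3,9,12)→(3,3,6)
reduced (well bottom): (3,3,6) with a≤c, −a<b≤a
well minimum |f| = |-3| = 3 (negative-definite)

3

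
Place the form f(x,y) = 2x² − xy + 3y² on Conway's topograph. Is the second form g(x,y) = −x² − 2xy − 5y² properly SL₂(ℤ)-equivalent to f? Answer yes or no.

D₁ = -23, D₂ = -16
discriminants differ ⇒ not SL₂(ℤ)-equivalent

no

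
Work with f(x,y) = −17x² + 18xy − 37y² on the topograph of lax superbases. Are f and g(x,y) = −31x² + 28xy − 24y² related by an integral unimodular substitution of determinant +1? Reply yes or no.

D₁ = -2192, D₂ = -2192
f is negative-definite; reduce −f:
−f: translate: b→16 (≡-18 mod 34), so (17,-18,37)→(17,16,36)
−f: reduced (well bottom): (17,16,36) with a≤c, −a<b≤a
flip sign back: reduced form of f is (-17,-16,-36)
g is negative-definite; reduce −g:
−g: flip: (31,-28,24)→(24,28,31)
−g: translate: b→-20 (≡28 mod 48), so (24,28,31)→(24,-20,27)
−g: reduced (well bottom): (24,-20,27) with a≤c, −a<b≤a
flip sign back: reduced form of g is (-24,20,-27)
reduced forms (-17, -16, -36) vs (-24, 20, -27) ⇒ inequivalent

no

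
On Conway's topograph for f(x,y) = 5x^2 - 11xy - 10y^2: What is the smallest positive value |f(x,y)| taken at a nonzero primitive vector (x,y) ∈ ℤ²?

descent: ρ → (-10,11,5)  [lands on river]
river: ρ → (5,9,-12)
river: ρ → (-12,15,2)
river: ρ → (2,17,-4)
river: ρ → (-4,15,6)
river: ρ → (6,9,-10)
closes: descent 1, river 6
min |a| on river = 2

2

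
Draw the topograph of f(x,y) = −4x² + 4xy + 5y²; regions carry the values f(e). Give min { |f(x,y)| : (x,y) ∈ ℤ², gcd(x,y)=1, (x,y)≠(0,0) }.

river: ρ → (5,6,-3)
river: ρ → (-3,6,5)
river: ρ → (5,4,-4)
river: ρ → (-4,4,5)
closes: descent 0, river 4
min |a| on river = 3

3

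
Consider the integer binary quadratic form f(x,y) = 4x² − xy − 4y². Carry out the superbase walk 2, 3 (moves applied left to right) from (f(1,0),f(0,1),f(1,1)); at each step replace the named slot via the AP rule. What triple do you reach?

start (4,-4,-1) = (f(1,0),f(0,1),f(1,1))
replace slot 2: 2·(4+(-1)) − (-4) = 10 → (4,10,-1)
replace slot 3: 2·(4+10) − (-1) = 29 → (4,10,29)

4,10,29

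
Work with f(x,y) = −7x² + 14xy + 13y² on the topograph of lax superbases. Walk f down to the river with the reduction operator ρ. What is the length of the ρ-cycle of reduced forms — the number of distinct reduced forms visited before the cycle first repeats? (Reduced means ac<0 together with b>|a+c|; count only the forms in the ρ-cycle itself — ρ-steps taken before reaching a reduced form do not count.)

D = 560, ⌊√D⌋ = 23
river: ρ → (13,12,-8)
river: ρ → (-8,20,5)
river: ρ → (5,20,-8)
river: ρ → (-8,12,13)
river: ρ → (13,14,-7)
river: ρ → (-7,14,13)
ρ-cycle length = 6 (tail of 0 descent steps not counted)

6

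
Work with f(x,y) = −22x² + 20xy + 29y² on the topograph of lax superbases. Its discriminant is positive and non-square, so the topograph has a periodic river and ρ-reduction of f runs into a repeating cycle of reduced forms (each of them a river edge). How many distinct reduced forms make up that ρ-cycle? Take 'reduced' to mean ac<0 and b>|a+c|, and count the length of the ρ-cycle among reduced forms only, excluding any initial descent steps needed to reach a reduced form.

D = 2952, ⌊√D⌋ = 54
river: ρ → (29,38,-13)
river: ρ → (-13,40,26)
river: ρ → (26,12,-27)
river: ρ → (-27,42,11)
river: ρ → (11,46,-19)
river: ρ → (-19,30,27)
river: ρ → (27,24,-22)
river: ρ → (-22,20,29)
ρ-cycle length = 8 (tail of 0 descent steps not counted)

8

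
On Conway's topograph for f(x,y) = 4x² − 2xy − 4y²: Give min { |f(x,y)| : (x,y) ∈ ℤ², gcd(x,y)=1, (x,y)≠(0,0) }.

descent: ρ → (-4,2,4)  [lands on river]
river: ρ → (4,6,-2)
river: ρ → (-2,6,4)
river: ρ → (4,2,-4)
river: ρ → (-4,6,2)
river: ρ → (2,6,-4)
closes: descent 1, river 6
min |a| on river = 2

2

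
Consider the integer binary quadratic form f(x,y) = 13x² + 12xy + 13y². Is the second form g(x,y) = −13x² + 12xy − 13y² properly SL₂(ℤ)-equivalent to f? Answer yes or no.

D₁ = -532, D₂ = -532
f: reduced (well bottom): (13,12,13) with a≤c, −a<b≤a
g is negative-definite; reduce −g:
−g: flip: (13,-12,13)→(13,12,13)
−g: reduced (well bottom): (13,12,13) with a≤c, −a<b≤a
flip sign back: reduced form of g is (-13,-12,-13)
reduced forms (13, 12, 13) vs (-13, -12, -13) ⇒ inequivalent

no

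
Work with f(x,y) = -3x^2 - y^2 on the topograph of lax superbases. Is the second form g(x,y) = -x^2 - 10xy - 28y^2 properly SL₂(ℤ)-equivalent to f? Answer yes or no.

D₁ = -12, D₂ = -12
f is negative-definite; reduce −f:
−f: flip: (3,0,1)→(1,0,3)
−f: reduced (well bottom): (1,0,3) with a≤c, −a<b≤a
flip sign back: reduced form of f is (-1,0,-3)
g is negative-definite; reduce −g:
−g: translate: b→0 (≡10 mod 2), so (1,10,28)→(1,0,3)
−g: reduced (well bottom): (1,0,3) with a≤c, −a<b≤a
flip sign back: reduced form of g is (-1,0,-3)
reduced forms (-1, 0, -3) vs (-1, 0, -3) ⇒ equivalent

yes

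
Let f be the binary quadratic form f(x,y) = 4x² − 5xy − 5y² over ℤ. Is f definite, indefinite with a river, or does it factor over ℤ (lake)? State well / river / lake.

D = b²−4ac = (-5)² − 4·4·(-5) = 105
D > 0 non-square ⇒ indefinite ⇒ periodic river

river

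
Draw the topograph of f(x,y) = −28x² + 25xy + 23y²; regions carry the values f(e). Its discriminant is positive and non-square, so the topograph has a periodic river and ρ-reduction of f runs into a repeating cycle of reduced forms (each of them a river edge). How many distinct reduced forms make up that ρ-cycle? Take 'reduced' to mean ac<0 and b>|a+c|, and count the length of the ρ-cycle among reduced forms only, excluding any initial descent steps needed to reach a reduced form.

D = 3201, ⌊√D⌋ = 56
river: ρ → (23,21,-30)
river: ρ → (-30,39,14)
river: ρ → (14,45,-21)
river: ρ → (-21,39,20)
river: ρ → (20,41,-19)
river: ρ → (-19,35,26)
river: ρ → (26,17,-28)
river: ρ → (-28,39,15)
river: ρ → (15,51,-10)
river: ρ → (-10,49,20)
river: ρ → (20,31,-28)
river: ρ → (-28,25,23)
ρ-cycle length = 12 (tail of 0 descent steps not counted)

12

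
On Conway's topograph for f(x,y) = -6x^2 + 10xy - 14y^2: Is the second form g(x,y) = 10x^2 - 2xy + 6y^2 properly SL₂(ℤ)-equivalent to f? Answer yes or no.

D₁ = -236, D₂ = -236
f is negative-definite; reduce −f:
−f: translate: b→2 (≡-10 mod 12), so (6,-10,14)→(6,2,10)
−f: reduced (well bottom): (6,2,10) with a≤c, −a<b≤a
flip sign back: reduced form of f is (-6,-2,-10)
g: flip: (10,-2,6)→(6,2,10)
g: reduced (well bottom): (6,2,10) with a≤c, −a<b≤a
reduced forms (-6, -2, -10) vs (6, 2, 10) ⇒ inequivalent

no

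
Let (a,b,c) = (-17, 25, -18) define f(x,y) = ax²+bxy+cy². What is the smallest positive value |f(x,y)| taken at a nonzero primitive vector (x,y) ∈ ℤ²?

translate: b→9 (≡-25 mod 34), so (17,-25,18)→(17,9,10)
flip: (17,9,10)→(10,-9,17)
reduced (well bottom): (10,-9,17) with a≤c, −a<b≤a
well minimum |f| = |-10| = 10 (negative-definite)

10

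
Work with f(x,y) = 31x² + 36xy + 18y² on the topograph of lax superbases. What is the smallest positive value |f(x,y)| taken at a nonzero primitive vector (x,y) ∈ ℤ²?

translate: b→-26 (≡36 mod 62), so (31,36,18)→(31,-26,13)
flip: (31,-26,13)→(13,26,31)
translate: b→0 (≡26 mod 26), so (13,26,31)→(13,0,18)
reduced (well bottom): (13,0,18) with a≤c, −a<b≤a
well minimum = a = 13

13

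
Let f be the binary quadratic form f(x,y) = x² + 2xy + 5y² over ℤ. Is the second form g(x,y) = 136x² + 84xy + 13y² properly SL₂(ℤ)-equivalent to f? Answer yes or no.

D₁ = -16, D₂ = -16
f: translate: b→0 (≡2 mod 2), so (1,2,5)→(1,0,4)
f: reduced (well bottom): (1,0,4) with a≤c, −a<b≤a
g: flip: (136,84,13)→(13,-84,136)
g: translate: b→-6 (≡-84 mod 26), so (13,-84,136)→(13,-6,1)
g: flip: (13,-6,1)→(1,6,13)
g: translate: b→0 (≡6 mod 2), so (1,6,13)→(1,0,4)
g: reduced (well bottom): (1,0,4) with a≤c, −a<b≤a
reduced forms (1, 0, 4) vs (1, 0, 4) ⇒ equivalent

yes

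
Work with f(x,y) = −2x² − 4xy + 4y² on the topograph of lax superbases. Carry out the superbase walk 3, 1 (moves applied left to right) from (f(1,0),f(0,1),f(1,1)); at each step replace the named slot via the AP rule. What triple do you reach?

start (-2,4,-2) = (f(1,0),f(0,1),f(1,1))
replace slot 3: 2·((-2)+4) − (-2) = 6 → (-2,4,6)
replace slot 1: 2·(4+6) − (-2) = 22 → (22,4,6)

22,4,6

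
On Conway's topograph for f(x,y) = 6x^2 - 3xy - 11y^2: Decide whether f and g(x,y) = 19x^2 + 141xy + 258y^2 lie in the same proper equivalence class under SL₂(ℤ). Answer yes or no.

D₁ = 273, D₂ = 273
river cycle of f (length 8): (6, 9, -8), (-8, 7, 7), (7, 7, -8), (-8, 9, 6), (6, 15, -2), (-2, 13, 13), (13, 13, -2), (-2, 15, 6)
river cycle of g (length 8): (-2, 15, 6), (6, 9, -8), (-8, 7, 7), (7, 7, -8), (-8, 9, 6), (6, 15, -2), (-2, 13, 13), (13, 13, -2)
cycles coincide ⇒ equivalent

yes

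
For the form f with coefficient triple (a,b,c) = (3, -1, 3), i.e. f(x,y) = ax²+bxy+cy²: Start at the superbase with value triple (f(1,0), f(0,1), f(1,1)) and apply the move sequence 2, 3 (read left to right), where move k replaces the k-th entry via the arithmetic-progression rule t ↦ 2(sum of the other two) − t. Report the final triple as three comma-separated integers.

start (3,3,5) = (f(1,0),f(0,1),f(1,1))
replace slot 2: 2·(3+5) − 3 = 13 → (3,13,5)
replace slot 3: 2·(3+13) − 5 = 27 → (3,13,27)

3,13,27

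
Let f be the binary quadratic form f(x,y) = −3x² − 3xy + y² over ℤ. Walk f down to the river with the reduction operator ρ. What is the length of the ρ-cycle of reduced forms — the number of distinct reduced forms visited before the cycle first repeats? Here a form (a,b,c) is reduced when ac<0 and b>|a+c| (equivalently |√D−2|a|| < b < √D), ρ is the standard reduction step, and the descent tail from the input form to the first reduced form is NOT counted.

D = 21, ⌊√D⌋ = 4
descent: ρ → (1,3,-3)  [lands on river]
river: ρ → (-3,3,1)
ρ-cycle length = 2 (tail of 1 descent step not counted)

2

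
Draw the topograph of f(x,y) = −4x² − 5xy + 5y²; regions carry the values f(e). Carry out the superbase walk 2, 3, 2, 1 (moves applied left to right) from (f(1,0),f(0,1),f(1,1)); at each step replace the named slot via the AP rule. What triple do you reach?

start (-4,5,-4) = (f(1,0),f(0,1),f(1,1))
replace slot 2: 2·((-4)+(-4)) − 5 = -21 → (-4,-21,-4)
replace slot 3: 2·((-4)+(-21)) − (-4) = -46 → (-4,-21,-46)
replace slot 2: 2·((-4)+(-46)) − (-21) = -79 → (-4,-79,-46)
replace slot 1: 2·((-79)+(-46)) − (-4) = -246 → (-246,-79,-46)

-246,-79,-46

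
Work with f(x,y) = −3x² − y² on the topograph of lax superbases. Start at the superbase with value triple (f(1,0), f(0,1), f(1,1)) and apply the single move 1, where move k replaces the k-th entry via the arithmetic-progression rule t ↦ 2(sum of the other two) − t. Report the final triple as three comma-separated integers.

start (-3,-1,-4) = (f(1,0),f(0,1),f(1,1))
replace slot 1: 2·((-1)+(-4)) − (-3) = -7 → (-7,-1,-4)

-7,-1,-4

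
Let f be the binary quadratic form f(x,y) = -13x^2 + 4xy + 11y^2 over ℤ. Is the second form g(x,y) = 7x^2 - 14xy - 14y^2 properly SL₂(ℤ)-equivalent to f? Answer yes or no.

D₁ = 588, D₂ = 588
river cycle of f (length 6): (11, 18, -6), (-6, 18, 11), (11, 4, -13), (-13, 22, 2), (2, 22, -13), (-13, 4, 11)
river cycle of g (length 2): (-14, 14, 7), (7, 14, -14)
cycles differ ⇒ inequivalent

no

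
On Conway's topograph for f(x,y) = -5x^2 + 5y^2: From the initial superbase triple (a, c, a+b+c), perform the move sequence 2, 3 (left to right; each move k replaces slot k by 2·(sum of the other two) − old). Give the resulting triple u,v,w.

start (-5,5,0) = (f(1,0),f(0,1),f(1,1))
replace slot 2: 2·((-5)+0) − 5 = -15 → (-5,-15,0)
replace slot 3: 2·((-5)+(-15)) − 0 = -40 → (-5,-15,-40)

-5,-15,-40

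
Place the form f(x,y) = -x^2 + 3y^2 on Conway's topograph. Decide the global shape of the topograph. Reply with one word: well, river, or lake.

D = b²−4ac = 0² − 4·(-1)·3 = 12
D > 0 non-square ⇒ indefinite ⇒ periodic river

river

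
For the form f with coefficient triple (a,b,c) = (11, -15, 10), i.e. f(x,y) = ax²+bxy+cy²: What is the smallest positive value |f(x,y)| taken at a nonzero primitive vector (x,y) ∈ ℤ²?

translate: b→7 (≡-15 mod 22), so (11,-15,10)→(11,7,6)
flip: (11,7,6)→(6,-7,11)
translate: b→5 (≡-7 mod 12), so (6,-7,11)→(6,5,10)
reduced (well bottom): (6,5,10) with a≤c, −a<b≤a
well minimum = a = 6

6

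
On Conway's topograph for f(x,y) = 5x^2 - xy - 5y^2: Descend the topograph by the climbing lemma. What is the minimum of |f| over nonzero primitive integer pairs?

descent: ρ → (-5,1,5)  [lands on river]
river: ρ → (5,9,-1)
river: ρ → (-1,9,5)
river: ρ → (5,1,-5)
river: ρ → (-5,9,1)
river: ρ → (1,9,-5)
closes: descent 1, river 6
min |a| on river = 1

1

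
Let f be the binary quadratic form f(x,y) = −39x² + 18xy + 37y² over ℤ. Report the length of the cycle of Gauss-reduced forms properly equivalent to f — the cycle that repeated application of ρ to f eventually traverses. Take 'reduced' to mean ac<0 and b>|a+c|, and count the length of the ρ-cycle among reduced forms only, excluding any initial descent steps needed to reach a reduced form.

D = 6096, ⌊√D⌋ = 78
river: ρ → (37,56,-20)
river: ρ → (-20,64,25)
river: ρ → (25,36,-48)
river: ρ → (-48,60,13)
river: ρ → (13,70,-23)
river: ρ → (-23,68,16)
river: ρ → (16,60,-39)
river: ρ → (-39,18,37)
ρ-cycle length = 8 (tail of 0 descent steps not counted)

8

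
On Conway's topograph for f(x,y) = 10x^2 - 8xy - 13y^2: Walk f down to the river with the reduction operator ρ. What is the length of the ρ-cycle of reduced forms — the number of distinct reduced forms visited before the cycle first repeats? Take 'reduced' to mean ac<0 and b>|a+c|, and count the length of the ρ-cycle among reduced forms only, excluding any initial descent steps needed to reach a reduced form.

D = 584, ⌊√D⌋ = 24
descent: ρ → (-13,8,10)  [lands on river]
river: ρ → (10,12,-11)
river: ρ → (-11,10,11)
river: ρ → (11,12,-10)
river: ρ → (-10,8,13)
river: ρ → (13,18,-5)
river: ρ → (-5,22,5)
river: ρ → (5,18,-13)
ρ-cycle length = 8 (tail of 1 descent step not counted)

8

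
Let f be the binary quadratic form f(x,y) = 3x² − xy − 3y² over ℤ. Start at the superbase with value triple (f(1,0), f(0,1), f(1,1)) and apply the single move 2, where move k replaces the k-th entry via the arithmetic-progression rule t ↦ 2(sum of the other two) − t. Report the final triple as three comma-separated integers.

start (3,-3,-1) = (f(1,0),f(0,1),f(1,1))
replace slot 2: 2·(3+(-1)) − (-3) = 7 → (3,7,-1)

3,7,-1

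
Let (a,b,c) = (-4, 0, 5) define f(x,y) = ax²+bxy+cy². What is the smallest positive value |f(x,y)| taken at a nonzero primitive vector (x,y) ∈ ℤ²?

descent: ρ → (5,0,-4)
descent: ρ → (-4,8,1)  [lands on river]
river: ρ → (1,8,-4)
closes: descent 2, river 2
min |a| on river = 1

1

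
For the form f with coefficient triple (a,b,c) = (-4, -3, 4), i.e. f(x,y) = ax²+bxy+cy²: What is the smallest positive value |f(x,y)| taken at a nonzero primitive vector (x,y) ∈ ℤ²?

descent: ρ → (4,3,-4)  [lands on river]
river: ρ → (-4,5,3)
river: ρ → (3,7,-2)
river: ρ → (-2,5,6)
river: ρ → (6,7,-1)
river: ρ → (-1,7,6)
river: ρ → (6,5,-2)
river: ρ → (-2,7,3)
river: ρ → (3,5,-4)
river: ρ → (-4,3,4)
river: ρ → (4,5,-3)
river: ρ → (-3,7,2)
river: ρ → (2,5,-6)
river: ρ → (-6,7,1)
river: ρ → (1,7,-6)
river: ρ → (-6,5,2)
river: ρ → (2,7,-3)
river: ρ → (-3,5,4)
closes: descent 1, river 18
min |a| on river = 1

1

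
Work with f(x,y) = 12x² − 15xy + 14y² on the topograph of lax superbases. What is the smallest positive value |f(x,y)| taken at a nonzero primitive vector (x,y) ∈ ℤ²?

translate: b→9 (≡-15 mod 24), so (12,-15,14)→(12,9,11)
flip: (12,9,11)→(11,-9,12)
reduced (well bottom): (11,-9,12) with a≤c, −a<b≤a
well minimum = a = 11

11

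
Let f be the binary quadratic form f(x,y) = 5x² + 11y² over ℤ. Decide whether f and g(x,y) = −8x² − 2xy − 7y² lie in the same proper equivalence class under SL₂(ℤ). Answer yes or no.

D₁ = -220, D₂ = -220
f: reduced (well bottom): (5,0,11) with a≤c, −a<b≤a
g is negative-definite; reduce −g:
−g: flip: (8,2,7)→(7,-2,8)
−g: reduced (well bottom): (7,-2,8) with a≤c, −a<b≤a
flip sign back: reduced form of g is (-7,2,-8)
reduced forms (5, 0, 11) vs (-7, 2, -8) ⇒ inequivalent

no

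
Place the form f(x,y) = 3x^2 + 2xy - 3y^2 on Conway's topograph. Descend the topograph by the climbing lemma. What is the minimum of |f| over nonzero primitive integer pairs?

river: ρ → (-3,4,2)
river: ρ → (2,4,-3)
river: ρ → (-3,2,3)
river: ρ → (3,4,-2)
river: ρ → (-2,4,3)
river: ρ → (3,2,-3)
closes: descent 0, river 6
min |a| on river = 2

2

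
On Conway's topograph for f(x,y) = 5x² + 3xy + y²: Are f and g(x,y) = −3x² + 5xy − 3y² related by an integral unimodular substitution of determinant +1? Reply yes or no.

D₁ = -11, D₂ = -11
f: flip: (5,3,1)→(1,-3,5)
f: translate: b→1 (≡-3 mod 2), so (1,-3,5)→(1,1,3)
f: reduced (well bottom): (1,1,3) with a≤c, −a<b≤a
g is negative-definite; reduce −g:
−g: translate: b→1 (≡-5 mod 6), so (3,-5,3)→(3,1,1)
−g: flip: (3,1,1)→(1,-1,3)
−g: translate: b→1 (≡-1 mod 2), so (1,-1,3)→(1,1,3)
−g: reduced (well bottom): (1,1,3) with a≤c, −a<b≤a
flip sign back: reduced form of g is (-1,-1,-3)
reduced forms (1, 1, 3) vs (-1, -1, -3) ⇒ inequivalent

no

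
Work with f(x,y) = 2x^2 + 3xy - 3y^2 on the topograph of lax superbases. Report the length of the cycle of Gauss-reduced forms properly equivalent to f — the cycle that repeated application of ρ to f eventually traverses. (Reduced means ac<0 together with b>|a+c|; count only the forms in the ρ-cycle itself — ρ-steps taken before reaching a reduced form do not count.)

D = 33, ⌊√D⌋ = 5
river: ρ → (-3,3,2)
river: ρ → (2,5,-1)
river: ρ → (-1,5,2)
river: ρ → (2,3,-3)
ρ-cycle length = 4 (tail of 0 descent steps not counted)

4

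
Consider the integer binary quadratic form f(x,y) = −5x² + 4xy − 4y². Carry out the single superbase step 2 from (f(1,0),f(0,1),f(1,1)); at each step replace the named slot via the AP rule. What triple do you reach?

start (-5,-4,-5) = (f(1,0),f(0,1),f(1,1))
replace slot 2: 2·((-5)+(-5)) − (-4) = -16 → (-5,-16,-5)

-5,-16,-5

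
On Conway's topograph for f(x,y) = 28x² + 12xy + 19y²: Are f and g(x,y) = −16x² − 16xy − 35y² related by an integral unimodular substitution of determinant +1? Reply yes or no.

D₁ = -1984, D₂ = -1984
f: flip: (28,12,19)→(19,-12,28)
f: reduced (well bottom): (19,-12,28) with a≤c, −a<b≤a
g is negative-definite; reduce −g:
−g: reduced (well bottom): (16,16,35) with a≤c, −a<b≤a
flip sign back: reduced form of g is (-16,-16,-35)
reduced forms (19, -12, 28) vs (-16, -16, -35) ⇒ inequivalent

no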